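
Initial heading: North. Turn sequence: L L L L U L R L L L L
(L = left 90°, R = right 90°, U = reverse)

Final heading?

Start: North
  L (left (90° counter-clockwise)) -> West
  L (left (90° counter-clockwise)) -> South
  L (left (90° counter-clockwise)) -> East
  L (left (90° counter-clockwise)) -> North
  U (U-turn (180°)) -> South
  L (left (90° counter-clockwise)) -> East
  R (right (90° clockwise)) -> South
  L (left (90° counter-clockwise)) -> East
  L (left (90° counter-clockwise)) -> North
  L (left (90° counter-clockwise)) -> West
  L (left (90° counter-clockwise)) -> South
Final: South

Answer: Final heading: South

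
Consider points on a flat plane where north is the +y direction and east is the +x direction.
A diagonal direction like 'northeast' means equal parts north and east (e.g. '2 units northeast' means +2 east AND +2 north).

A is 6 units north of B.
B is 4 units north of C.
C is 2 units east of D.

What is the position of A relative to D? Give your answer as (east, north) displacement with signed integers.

Place D at the origin (east=0, north=0).
  C is 2 units east of D: delta (east=+2, north=+0); C at (east=2, north=0).
  B is 4 units north of C: delta (east=+0, north=+4); B at (east=2, north=4).
  A is 6 units north of B: delta (east=+0, north=+6); A at (east=2, north=10).
Therefore A relative to D: (east=2, north=10).

Answer: A is at (east=2, north=10) relative to D.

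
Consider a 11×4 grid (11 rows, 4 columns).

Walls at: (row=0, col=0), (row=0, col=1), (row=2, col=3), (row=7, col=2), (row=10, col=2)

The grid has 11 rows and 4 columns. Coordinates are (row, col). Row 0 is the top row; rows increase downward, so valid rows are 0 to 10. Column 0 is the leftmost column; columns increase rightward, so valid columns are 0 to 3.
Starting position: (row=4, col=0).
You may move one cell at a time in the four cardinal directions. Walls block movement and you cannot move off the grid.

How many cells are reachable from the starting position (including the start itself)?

Answer: Reachable cells: 39

Derivation:
BFS flood-fill from (row=4, col=0):
  Distance 0: (row=4, col=0)
  Distance 1: (row=3, col=0), (row=4, col=1), (row=5, col=0)
  Distance 2: (row=2, col=0), (row=3, col=1), (row=4, col=2), (row=5, col=1), (row=6, col=0)
  Distance 3: (row=1, col=0), (row=2, col=1), (row=3, col=2), (row=4, col=3), (row=5, col=2), (row=6, col=1), (row=7, col=0)
  Distance 4: (row=1, col=1), (row=2, col=2), (row=3, col=3), (row=5, col=3), (row=6, col=2), (row=7, col=1), (row=8, col=0)
  Distance 5: (row=1, col=2), (row=6, col=3), (row=8, col=1), (row=9, col=0)
  Distance 6: (row=0, col=2), (row=1, col=3), (row=7, col=3), (row=8, col=2), (row=9, col=1), (row=10, col=0)
  Distance 7: (row=0, col=3), (row=8, col=3), (row=9, col=2), (row=10, col=1)
  Distance 8: (row=9, col=3)
  Distance 9: (row=10, col=3)
Total reachable: 39 (grid has 39 open cells total)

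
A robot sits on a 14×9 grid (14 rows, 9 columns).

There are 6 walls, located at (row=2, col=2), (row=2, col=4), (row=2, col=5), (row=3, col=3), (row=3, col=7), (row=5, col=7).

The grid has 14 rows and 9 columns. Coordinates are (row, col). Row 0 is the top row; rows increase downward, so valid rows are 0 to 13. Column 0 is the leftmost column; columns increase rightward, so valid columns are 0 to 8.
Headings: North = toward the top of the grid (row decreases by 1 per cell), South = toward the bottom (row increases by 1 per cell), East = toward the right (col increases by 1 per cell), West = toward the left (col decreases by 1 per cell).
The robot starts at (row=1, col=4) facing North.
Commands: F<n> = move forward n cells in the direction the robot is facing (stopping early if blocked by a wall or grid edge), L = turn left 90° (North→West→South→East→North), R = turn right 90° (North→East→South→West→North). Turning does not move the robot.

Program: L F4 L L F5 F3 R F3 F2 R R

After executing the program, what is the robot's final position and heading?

Start: (row=1, col=4), facing North
  L: turn left, now facing West
  F4: move forward 4, now at (row=1, col=0)
  L: turn left, now facing South
  L: turn left, now facing East
  F5: move forward 5, now at (row=1, col=5)
  F3: move forward 3, now at (row=1, col=8)
  R: turn right, now facing South
  F3: move forward 3, now at (row=4, col=8)
  F2: move forward 2, now at (row=6, col=8)
  R: turn right, now facing West
  R: turn right, now facing North
Final: (row=6, col=8), facing North

Answer: Final position: (row=6, col=8), facing North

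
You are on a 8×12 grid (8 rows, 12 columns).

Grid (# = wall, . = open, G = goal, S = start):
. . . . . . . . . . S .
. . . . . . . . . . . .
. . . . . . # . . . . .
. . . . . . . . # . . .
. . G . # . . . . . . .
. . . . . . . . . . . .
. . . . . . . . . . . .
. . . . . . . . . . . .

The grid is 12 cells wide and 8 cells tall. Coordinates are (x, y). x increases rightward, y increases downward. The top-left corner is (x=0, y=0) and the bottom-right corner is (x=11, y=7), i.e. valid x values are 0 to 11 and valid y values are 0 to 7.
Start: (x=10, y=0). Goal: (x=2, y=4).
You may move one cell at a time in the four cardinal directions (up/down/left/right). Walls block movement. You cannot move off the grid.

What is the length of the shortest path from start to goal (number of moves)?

Answer: Shortest path length: 12

Derivation:
BFS from (x=10, y=0) until reaching (x=2, y=4):
  Distance 0: (x=10, y=0)
  Distance 1: (x=9, y=0), (x=11, y=0), (x=10, y=1)
  Distance 2: (x=8, y=0), (x=9, y=1), (x=11, y=1), (x=10, y=2)
  Distance 3: (x=7, y=0), (x=8, y=1), (x=9, y=2), (x=11, y=2), (x=10, y=3)
  Distance 4: (x=6, y=0), (x=7, y=1), (x=8, y=2), (x=9, y=3), (x=11, y=3), (x=10, y=4)
  Distance 5: (x=5, y=0), (x=6, y=1), (x=7, y=2), (x=9, y=4), (x=11, y=4), (x=10, y=5)
  Distance 6: (x=4, y=0), (x=5, y=1), (x=7, y=3), (x=8, y=4), (x=9, y=5), (x=11, y=5), (x=10, y=6)
  Distance 7: (x=3, y=0), (x=4, y=1), (x=5, y=2), (x=6, y=3), (x=7, y=4), (x=8, y=5), (x=9, y=6), (x=11, y=6), (x=10, y=7)
  Distance 8: (x=2, y=0), (x=3, y=1), (x=4, y=2), (x=5, y=3), (x=6, y=4), (x=7, y=5), (x=8, y=6), (x=9, y=7), (x=11, y=7)
  Distance 9: (x=1, y=0), (x=2, y=1), (x=3, y=2), (x=4, y=3), (x=5, y=4), (x=6, y=5), (x=7, y=6), (x=8, y=7)
  Distance 10: (x=0, y=0), (x=1, y=1), (x=2, y=2), (x=3, y=3), (x=5, y=5), (x=6, y=6), (x=7, y=7)
  Distance 11: (x=0, y=1), (x=1, y=2), (x=2, y=3), (x=3, y=4), (x=4, y=5), (x=5, y=6), (x=6, y=7)
  Distance 12: (x=0, y=2), (x=1, y=3), (x=2, y=4), (x=3, y=5), (x=4, y=6), (x=5, y=7)  <- goal reached here
One shortest path (12 moves): (x=10, y=0) -> (x=9, y=0) -> (x=8, y=0) -> (x=7, y=0) -> (x=6, y=0) -> (x=5, y=0) -> (x=4, y=0) -> (x=3, y=0) -> (x=2, y=0) -> (x=2, y=1) -> (x=2, y=2) -> (x=2, y=3) -> (x=2, y=4)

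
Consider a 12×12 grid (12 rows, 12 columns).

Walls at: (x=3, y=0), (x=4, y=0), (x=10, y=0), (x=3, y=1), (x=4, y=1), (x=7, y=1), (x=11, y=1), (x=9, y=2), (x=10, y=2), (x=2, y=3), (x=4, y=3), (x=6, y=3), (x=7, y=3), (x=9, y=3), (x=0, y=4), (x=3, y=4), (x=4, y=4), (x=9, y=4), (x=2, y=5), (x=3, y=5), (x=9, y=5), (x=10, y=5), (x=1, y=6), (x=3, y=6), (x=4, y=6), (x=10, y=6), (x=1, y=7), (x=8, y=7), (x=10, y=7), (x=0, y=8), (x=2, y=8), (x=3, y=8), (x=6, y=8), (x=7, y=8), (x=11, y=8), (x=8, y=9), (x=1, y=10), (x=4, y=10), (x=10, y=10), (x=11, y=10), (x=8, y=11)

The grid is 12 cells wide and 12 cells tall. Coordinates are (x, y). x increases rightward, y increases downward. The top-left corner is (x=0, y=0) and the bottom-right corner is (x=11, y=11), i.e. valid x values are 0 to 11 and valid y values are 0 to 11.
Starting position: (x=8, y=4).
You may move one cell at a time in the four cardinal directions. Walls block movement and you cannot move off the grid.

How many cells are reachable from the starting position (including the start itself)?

Answer: Reachable cells: 94

Derivation:
BFS flood-fill from (x=8, y=4):
  Distance 0: (x=8, y=4)
  Distance 1: (x=8, y=3), (x=7, y=4), (x=8, y=5)
  Distance 2: (x=8, y=2), (x=6, y=4), (x=7, y=5), (x=8, y=6)
  Distance 3: (x=8, y=1), (x=7, y=2), (x=5, y=4), (x=6, y=5), (x=7, y=6), (x=9, y=6)
  Distance 4: (x=8, y=0), (x=9, y=1), (x=6, y=2), (x=5, y=3), (x=5, y=5), (x=6, y=6), (x=7, y=7), (x=9, y=7)
  Distance 5: (x=7, y=0), (x=9, y=0), (x=6, y=1), (x=10, y=1), (x=5, y=2), (x=4, y=5), (x=5, y=6), (x=6, y=7), (x=9, y=8)
  Distance 6: (x=6, y=0), (x=5, y=1), (x=4, y=2), (x=5, y=7), (x=8, y=8), (x=10, y=8), (x=9, y=9)
  Distance 7: (x=5, y=0), (x=3, y=2), (x=4, y=7), (x=5, y=8), (x=10, y=9), (x=9, y=10)
  Distance 8: (x=2, y=2), (x=3, y=3), (x=3, y=7), (x=4, y=8), (x=5, y=9), (x=11, y=9), (x=8, y=10), (x=9, y=11)
  Distance 9: (x=2, y=1), (x=1, y=2), (x=2, y=7), (x=4, y=9), (x=6, y=9), (x=5, y=10), (x=7, y=10), (x=10, y=11)
  Distance 10: (x=2, y=0), (x=1, y=1), (x=0, y=2), (x=1, y=3), (x=2, y=6), (x=3, y=9), (x=7, y=9), (x=6, y=10), (x=5, y=11), (x=7, y=11), (x=11, y=11)
  Distance 11: (x=1, y=0), (x=0, y=1), (x=0, y=3), (x=1, y=4), (x=2, y=9), (x=3, y=10), (x=4, y=11), (x=6, y=11)
  Distance 12: (x=0, y=0), (x=2, y=4), (x=1, y=5), (x=1, y=9), (x=2, y=10), (x=3, y=11)
  Distance 13: (x=0, y=5), (x=1, y=8), (x=0, y=9), (x=2, y=11)
  Distance 14: (x=0, y=6), (x=0, y=10), (x=1, y=11)
  Distance 15: (x=0, y=7), (x=0, y=11)
Total reachable: 94 (grid has 103 open cells total)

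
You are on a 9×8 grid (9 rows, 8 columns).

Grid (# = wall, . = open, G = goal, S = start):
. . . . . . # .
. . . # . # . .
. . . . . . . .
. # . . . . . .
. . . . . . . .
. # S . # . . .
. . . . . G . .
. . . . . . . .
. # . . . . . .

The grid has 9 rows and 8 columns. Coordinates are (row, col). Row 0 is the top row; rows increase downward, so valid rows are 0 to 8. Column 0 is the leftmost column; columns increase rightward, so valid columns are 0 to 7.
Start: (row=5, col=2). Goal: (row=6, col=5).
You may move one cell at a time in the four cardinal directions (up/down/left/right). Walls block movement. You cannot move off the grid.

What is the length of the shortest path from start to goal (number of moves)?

Answer: Shortest path length: 4

Derivation:
BFS from (row=5, col=2) until reaching (row=6, col=5):
  Distance 0: (row=5, col=2)
  Distance 1: (row=4, col=2), (row=5, col=3), (row=6, col=2)
  Distance 2: (row=3, col=2), (row=4, col=1), (row=4, col=3), (row=6, col=1), (row=6, col=3), (row=7, col=2)
  Distance 3: (row=2, col=2), (row=3, col=3), (row=4, col=0), (row=4, col=4), (row=6, col=0), (row=6, col=4), (row=7, col=1), (row=7, col=3), (row=8, col=2)
  Distance 4: (row=1, col=2), (row=2, col=1), (row=2, col=3), (row=3, col=0), (row=3, col=4), (row=4, col=5), (row=5, col=0), (row=6, col=5), (row=7, col=0), (row=7, col=4), (row=8, col=3)  <- goal reached here
One shortest path (4 moves): (row=5, col=2) -> (row=5, col=3) -> (row=6, col=3) -> (row=6, col=4) -> (row=6, col=5)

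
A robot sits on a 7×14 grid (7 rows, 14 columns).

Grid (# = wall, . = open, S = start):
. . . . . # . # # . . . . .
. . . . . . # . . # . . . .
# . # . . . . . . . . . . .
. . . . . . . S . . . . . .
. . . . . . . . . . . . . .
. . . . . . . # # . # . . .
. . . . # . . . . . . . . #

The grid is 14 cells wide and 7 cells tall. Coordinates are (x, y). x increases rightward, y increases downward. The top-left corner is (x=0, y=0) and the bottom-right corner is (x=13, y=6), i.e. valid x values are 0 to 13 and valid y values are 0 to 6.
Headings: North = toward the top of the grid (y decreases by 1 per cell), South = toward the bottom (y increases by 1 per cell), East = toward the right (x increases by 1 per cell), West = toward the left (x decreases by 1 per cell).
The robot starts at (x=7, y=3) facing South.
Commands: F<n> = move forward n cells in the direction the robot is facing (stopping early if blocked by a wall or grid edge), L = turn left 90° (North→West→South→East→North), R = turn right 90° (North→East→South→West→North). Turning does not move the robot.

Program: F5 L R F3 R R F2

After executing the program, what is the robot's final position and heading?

Start: (x=7, y=3), facing South
  F5: move forward 1/5 (blocked), now at (x=7, y=4)
  L: turn left, now facing East
  R: turn right, now facing South
  F3: move forward 0/3 (blocked), now at (x=7, y=4)
  R: turn right, now facing West
  R: turn right, now facing North
  F2: move forward 2, now at (x=7, y=2)
Final: (x=7, y=2), facing North

Answer: Final position: (x=7, y=2), facing North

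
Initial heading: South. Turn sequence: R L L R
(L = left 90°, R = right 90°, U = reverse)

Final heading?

Answer: Final heading: South

Derivation:
Start: South
  R (right (90° clockwise)) -> West
  L (left (90° counter-clockwise)) -> South
  L (left (90° counter-clockwise)) -> East
  R (right (90° clockwise)) -> South
Final: South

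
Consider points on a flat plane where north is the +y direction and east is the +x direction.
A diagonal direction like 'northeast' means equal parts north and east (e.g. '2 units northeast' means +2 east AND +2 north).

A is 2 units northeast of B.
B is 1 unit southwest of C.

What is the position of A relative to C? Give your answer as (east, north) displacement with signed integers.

Place C at the origin (east=0, north=0).
  B is 1 unit southwest of C: delta (east=-1, north=-1); B at (east=-1, north=-1).
  A is 2 units northeast of B: delta (east=+2, north=+2); A at (east=1, north=1).
Therefore A relative to C: (east=1, north=1).

Answer: A is at (east=1, north=1) relative to C.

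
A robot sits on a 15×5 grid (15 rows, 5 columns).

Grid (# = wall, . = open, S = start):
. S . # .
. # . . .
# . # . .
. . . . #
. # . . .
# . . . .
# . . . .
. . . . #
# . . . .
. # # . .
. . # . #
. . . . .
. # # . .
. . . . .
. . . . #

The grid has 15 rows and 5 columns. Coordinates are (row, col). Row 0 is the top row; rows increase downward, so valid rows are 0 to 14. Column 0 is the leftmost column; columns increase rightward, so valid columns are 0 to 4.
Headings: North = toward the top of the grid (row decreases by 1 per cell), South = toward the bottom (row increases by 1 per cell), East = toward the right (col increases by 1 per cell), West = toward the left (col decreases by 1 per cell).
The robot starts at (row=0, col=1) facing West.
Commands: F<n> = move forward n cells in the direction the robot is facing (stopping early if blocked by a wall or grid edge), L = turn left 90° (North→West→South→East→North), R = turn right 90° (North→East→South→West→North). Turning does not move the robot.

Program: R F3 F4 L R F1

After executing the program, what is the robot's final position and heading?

Answer: Final position: (row=0, col=1), facing North

Derivation:
Start: (row=0, col=1), facing West
  R: turn right, now facing North
  F3: move forward 0/3 (blocked), now at (row=0, col=1)
  F4: move forward 0/4 (blocked), now at (row=0, col=1)
  L: turn left, now facing West
  R: turn right, now facing North
  F1: move forward 0/1 (blocked), now at (row=0, col=1)
Final: (row=0, col=1), facing North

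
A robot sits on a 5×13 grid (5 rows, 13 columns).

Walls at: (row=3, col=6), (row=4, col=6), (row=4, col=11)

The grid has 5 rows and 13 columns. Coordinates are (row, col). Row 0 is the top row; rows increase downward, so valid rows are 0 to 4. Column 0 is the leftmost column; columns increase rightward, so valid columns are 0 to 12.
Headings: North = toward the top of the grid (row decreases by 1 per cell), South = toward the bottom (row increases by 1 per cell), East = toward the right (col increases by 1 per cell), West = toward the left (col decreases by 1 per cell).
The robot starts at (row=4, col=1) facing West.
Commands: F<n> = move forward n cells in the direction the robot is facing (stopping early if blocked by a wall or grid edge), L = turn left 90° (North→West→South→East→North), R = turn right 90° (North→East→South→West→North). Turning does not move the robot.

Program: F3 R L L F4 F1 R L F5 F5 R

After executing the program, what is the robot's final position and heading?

Answer: Final position: (row=4, col=0), facing West

Derivation:
Start: (row=4, col=1), facing West
  F3: move forward 1/3 (blocked), now at (row=4, col=0)
  R: turn right, now facing North
  L: turn left, now facing West
  L: turn left, now facing South
  F4: move forward 0/4 (blocked), now at (row=4, col=0)
  F1: move forward 0/1 (blocked), now at (row=4, col=0)
  R: turn right, now facing West
  L: turn left, now facing South
  F5: move forward 0/5 (blocked), now at (row=4, col=0)
  F5: move forward 0/5 (blocked), now at (row=4, col=0)
  R: turn right, now facing West
Final: (row=4, col=0), facing West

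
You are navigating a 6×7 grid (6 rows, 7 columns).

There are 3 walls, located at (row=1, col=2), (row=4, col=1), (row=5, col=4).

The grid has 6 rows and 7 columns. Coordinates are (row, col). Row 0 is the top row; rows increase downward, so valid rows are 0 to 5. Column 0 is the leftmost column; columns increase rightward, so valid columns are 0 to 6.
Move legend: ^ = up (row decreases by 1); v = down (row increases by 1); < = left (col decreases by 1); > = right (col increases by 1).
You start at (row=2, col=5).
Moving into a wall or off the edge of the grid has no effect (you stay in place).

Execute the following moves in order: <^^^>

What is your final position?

Answer: Final position: (row=0, col=5)

Derivation:
Start: (row=2, col=5)
  < (left): (row=2, col=5) -> (row=2, col=4)
  ^ (up): (row=2, col=4) -> (row=1, col=4)
  ^ (up): (row=1, col=4) -> (row=0, col=4)
  ^ (up): blocked, stay at (row=0, col=4)
  > (right): (row=0, col=4) -> (row=0, col=5)
Final: (row=0, col=5)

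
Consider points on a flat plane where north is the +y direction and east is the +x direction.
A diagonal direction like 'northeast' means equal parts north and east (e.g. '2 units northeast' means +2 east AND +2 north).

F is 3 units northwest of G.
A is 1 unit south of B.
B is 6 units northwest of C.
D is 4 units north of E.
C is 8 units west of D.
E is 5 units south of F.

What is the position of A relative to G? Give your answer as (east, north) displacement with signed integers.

Answer: A is at (east=-17, north=7) relative to G.

Derivation:
Place G at the origin (east=0, north=0).
  F is 3 units northwest of G: delta (east=-3, north=+3); F at (east=-3, north=3).
  E is 5 units south of F: delta (east=+0, north=-5); E at (east=-3, north=-2).
  D is 4 units north of E: delta (east=+0, north=+4); D at (east=-3, north=2).
  C is 8 units west of D: delta (east=-8, north=+0); C at (east=-11, north=2).
  B is 6 units northwest of C: delta (east=-6, north=+6); B at (east=-17, north=8).
  A is 1 unit south of B: delta (east=+0, north=-1); A at (east=-17, north=7).
Therefore A relative to G: (east=-17, north=7).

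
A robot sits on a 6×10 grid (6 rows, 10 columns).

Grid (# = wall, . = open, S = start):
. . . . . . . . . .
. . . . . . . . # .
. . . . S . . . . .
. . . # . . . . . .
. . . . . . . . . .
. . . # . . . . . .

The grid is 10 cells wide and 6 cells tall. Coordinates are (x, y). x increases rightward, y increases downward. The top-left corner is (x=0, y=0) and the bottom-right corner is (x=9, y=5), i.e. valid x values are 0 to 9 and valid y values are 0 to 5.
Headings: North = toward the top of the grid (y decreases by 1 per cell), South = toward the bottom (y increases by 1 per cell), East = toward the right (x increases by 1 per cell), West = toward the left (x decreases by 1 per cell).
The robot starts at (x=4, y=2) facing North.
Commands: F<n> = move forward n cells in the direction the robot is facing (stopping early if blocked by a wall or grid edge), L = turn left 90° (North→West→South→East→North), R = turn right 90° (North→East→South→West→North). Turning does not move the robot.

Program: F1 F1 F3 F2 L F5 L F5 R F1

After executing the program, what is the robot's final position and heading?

Start: (x=4, y=2), facing North
  F1: move forward 1, now at (x=4, y=1)
  F1: move forward 1, now at (x=4, y=0)
  F3: move forward 0/3 (blocked), now at (x=4, y=0)
  F2: move forward 0/2 (blocked), now at (x=4, y=0)
  L: turn left, now facing West
  F5: move forward 4/5 (blocked), now at (x=0, y=0)
  L: turn left, now facing South
  F5: move forward 5, now at (x=0, y=5)
  R: turn right, now facing West
  F1: move forward 0/1 (blocked), now at (x=0, y=5)
Final: (x=0, y=5), facing West

Answer: Final position: (x=0, y=5), facing West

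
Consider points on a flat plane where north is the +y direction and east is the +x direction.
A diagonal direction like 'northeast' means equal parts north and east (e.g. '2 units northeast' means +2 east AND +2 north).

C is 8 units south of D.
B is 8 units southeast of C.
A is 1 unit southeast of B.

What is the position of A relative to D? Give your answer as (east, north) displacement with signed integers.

Place D at the origin (east=0, north=0).
  C is 8 units south of D: delta (east=+0, north=-8); C at (east=0, north=-8).
  B is 8 units southeast of C: delta (east=+8, north=-8); B at (east=8, north=-16).
  A is 1 unit southeast of B: delta (east=+1, north=-1); A at (east=9, north=-17).
Therefore A relative to D: (east=9, north=-17).

Answer: A is at (east=9, north=-17) relative to D.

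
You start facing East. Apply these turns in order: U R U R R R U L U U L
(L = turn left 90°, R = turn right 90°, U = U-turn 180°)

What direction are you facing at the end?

Start: East
  U (U-turn (180°)) -> West
  R (right (90° clockwise)) -> North
  U (U-turn (180°)) -> South
  R (right (90° clockwise)) -> West
  R (right (90° clockwise)) -> North
  R (right (90° clockwise)) -> East
  U (U-turn (180°)) -> West
  L (left (90° counter-clockwise)) -> South
  U (U-turn (180°)) -> North
  U (U-turn (180°)) -> South
  L (left (90° counter-clockwise)) -> East
Final: East

Answer: Final heading: East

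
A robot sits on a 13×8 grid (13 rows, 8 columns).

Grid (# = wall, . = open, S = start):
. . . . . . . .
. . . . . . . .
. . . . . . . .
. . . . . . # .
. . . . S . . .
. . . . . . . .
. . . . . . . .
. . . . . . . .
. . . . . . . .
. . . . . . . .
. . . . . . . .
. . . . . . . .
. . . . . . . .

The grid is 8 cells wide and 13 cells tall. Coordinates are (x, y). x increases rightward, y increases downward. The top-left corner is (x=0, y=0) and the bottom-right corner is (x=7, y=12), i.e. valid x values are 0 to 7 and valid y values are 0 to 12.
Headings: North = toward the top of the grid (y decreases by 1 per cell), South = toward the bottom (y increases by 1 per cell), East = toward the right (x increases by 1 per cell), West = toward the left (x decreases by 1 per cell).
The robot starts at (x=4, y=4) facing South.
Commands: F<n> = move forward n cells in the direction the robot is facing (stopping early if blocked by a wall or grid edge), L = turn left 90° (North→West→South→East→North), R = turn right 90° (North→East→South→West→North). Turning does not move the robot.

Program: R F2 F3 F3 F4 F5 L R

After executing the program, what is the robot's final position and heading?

Start: (x=4, y=4), facing South
  R: turn right, now facing West
  F2: move forward 2, now at (x=2, y=4)
  F3: move forward 2/3 (blocked), now at (x=0, y=4)
  F3: move forward 0/3 (blocked), now at (x=0, y=4)
  F4: move forward 0/4 (blocked), now at (x=0, y=4)
  F5: move forward 0/5 (blocked), now at (x=0, y=4)
  L: turn left, now facing South
  R: turn right, now facing West
Final: (x=0, y=4), facing West

Answer: Final position: (x=0, y=4), facing West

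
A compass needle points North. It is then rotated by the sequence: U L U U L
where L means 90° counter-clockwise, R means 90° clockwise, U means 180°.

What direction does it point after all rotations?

Answer: Final heading: North

Derivation:
Start: North
  U (U-turn (180°)) -> South
  L (left (90° counter-clockwise)) -> East
  U (U-turn (180°)) -> West
  U (U-turn (180°)) -> East
  L (left (90° counter-clockwise)) -> North
Final: North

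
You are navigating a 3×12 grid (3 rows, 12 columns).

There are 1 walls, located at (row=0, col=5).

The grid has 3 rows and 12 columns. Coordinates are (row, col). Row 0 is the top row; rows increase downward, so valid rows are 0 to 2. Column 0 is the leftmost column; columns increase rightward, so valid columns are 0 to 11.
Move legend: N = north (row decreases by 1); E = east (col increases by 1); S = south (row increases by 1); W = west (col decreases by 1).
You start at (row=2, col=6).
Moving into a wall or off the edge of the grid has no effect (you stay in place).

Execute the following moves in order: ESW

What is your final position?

Answer: Final position: (row=2, col=6)

Derivation:
Start: (row=2, col=6)
  E (east): (row=2, col=6) -> (row=2, col=7)
  S (south): blocked, stay at (row=2, col=7)
  W (west): (row=2, col=7) -> (row=2, col=6)
Final: (row=2, col=6)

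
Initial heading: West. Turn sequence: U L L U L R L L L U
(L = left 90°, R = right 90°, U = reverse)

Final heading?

Answer: Final heading: North

Derivation:
Start: West
  U (U-turn (180°)) -> East
  L (left (90° counter-clockwise)) -> North
  L (left (90° counter-clockwise)) -> West
  U (U-turn (180°)) -> East
  L (left (90° counter-clockwise)) -> North
  R (right (90° clockwise)) -> East
  L (left (90° counter-clockwise)) -> North
  L (left (90° counter-clockwise)) -> West
  L (left (90° counter-clockwise)) -> South
  U (U-turn (180°)) -> North
Final: North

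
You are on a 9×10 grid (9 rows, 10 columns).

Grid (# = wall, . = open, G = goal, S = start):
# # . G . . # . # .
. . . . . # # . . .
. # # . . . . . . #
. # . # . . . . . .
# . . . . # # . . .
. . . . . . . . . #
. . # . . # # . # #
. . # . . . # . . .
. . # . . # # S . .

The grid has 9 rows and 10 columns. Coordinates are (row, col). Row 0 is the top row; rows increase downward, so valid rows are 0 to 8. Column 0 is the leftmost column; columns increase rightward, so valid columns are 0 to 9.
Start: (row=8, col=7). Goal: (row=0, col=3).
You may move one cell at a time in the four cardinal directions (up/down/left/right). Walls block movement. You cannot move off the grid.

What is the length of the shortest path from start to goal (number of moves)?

Answer: Shortest path length: 12

Derivation:
BFS from (row=8, col=7) until reaching (row=0, col=3):
  Distance 0: (row=8, col=7)
  Distance 1: (row=7, col=7), (row=8, col=8)
  Distance 2: (row=6, col=7), (row=7, col=8), (row=8, col=9)
  Distance 3: (row=5, col=7), (row=7, col=9)
  Distance 4: (row=4, col=7), (row=5, col=6), (row=5, col=8)
  Distance 5: (row=3, col=7), (row=4, col=8), (row=5, col=5)
  Distance 6: (row=2, col=7), (row=3, col=6), (row=3, col=8), (row=4, col=9), (row=5, col=4)
  Distance 7: (row=1, col=7), (row=2, col=6), (row=2, col=8), (row=3, col=5), (row=3, col=9), (row=4, col=4), (row=5, col=3), (row=6, col=4)
  Distance 8: (row=0, col=7), (row=1, col=8), (row=2, col=5), (row=3, col=4), (row=4, col=3), (row=5, col=2), (row=6, col=3), (row=7, col=4)
  Distance 9: (row=1, col=9), (row=2, col=4), (row=4, col=2), (row=5, col=1), (row=7, col=3), (row=7, col=5), (row=8, col=4)
  Distance 10: (row=0, col=9), (row=1, col=4), (row=2, col=3), (row=3, col=2), (row=4, col=1), (row=5, col=0), (row=6, col=1), (row=8, col=3)
  Distance 11: (row=0, col=4), (row=1, col=3), (row=6, col=0), (row=7, col=1)
  Distance 12: (row=0, col=3), (row=0, col=5), (row=1, col=2), (row=7, col=0), (row=8, col=1)  <- goal reached here
One shortest path (12 moves): (row=8, col=7) -> (row=7, col=7) -> (row=6, col=7) -> (row=5, col=7) -> (row=5, col=6) -> (row=5, col=5) -> (row=5, col=4) -> (row=4, col=4) -> (row=3, col=4) -> (row=2, col=4) -> (row=2, col=3) -> (row=1, col=3) -> (row=0, col=3)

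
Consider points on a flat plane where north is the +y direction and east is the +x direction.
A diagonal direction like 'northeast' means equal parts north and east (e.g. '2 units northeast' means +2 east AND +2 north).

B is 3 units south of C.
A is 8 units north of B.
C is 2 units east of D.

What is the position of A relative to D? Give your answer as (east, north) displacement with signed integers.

Answer: A is at (east=2, north=5) relative to D.

Derivation:
Place D at the origin (east=0, north=0).
  C is 2 units east of D: delta (east=+2, north=+0); C at (east=2, north=0).
  B is 3 units south of C: delta (east=+0, north=-3); B at (east=2, north=-3).
  A is 8 units north of B: delta (east=+0, north=+8); A at (east=2, north=5).
Therefore A relative to D: (east=2, north=5).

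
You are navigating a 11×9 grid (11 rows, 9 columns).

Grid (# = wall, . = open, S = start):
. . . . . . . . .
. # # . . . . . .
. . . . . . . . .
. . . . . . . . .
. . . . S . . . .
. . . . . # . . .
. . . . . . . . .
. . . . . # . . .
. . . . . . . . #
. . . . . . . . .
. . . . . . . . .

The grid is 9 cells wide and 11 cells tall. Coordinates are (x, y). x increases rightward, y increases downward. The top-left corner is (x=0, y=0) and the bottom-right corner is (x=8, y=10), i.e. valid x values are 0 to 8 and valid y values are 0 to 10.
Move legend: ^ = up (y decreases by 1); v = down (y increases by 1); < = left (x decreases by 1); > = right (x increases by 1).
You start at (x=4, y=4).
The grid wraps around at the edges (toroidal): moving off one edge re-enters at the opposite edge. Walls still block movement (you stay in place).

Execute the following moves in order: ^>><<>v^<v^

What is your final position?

Start: (x=4, y=4)
  ^ (up): (x=4, y=4) -> (x=4, y=3)
  > (right): (x=4, y=3) -> (x=5, y=3)
  > (right): (x=5, y=3) -> (x=6, y=3)
  < (left): (x=6, y=3) -> (x=5, y=3)
  < (left): (x=5, y=3) -> (x=4, y=3)
  > (right): (x=4, y=3) -> (x=5, y=3)
  v (down): (x=5, y=3) -> (x=5, y=4)
  ^ (up): (x=5, y=4) -> (x=5, y=3)
  < (left): (x=5, y=3) -> (x=4, y=3)
  v (down): (x=4, y=3) -> (x=4, y=4)
  ^ (up): (x=4, y=4) -> (x=4, y=3)
Final: (x=4, y=3)

Answer: Final position: (x=4, y=3)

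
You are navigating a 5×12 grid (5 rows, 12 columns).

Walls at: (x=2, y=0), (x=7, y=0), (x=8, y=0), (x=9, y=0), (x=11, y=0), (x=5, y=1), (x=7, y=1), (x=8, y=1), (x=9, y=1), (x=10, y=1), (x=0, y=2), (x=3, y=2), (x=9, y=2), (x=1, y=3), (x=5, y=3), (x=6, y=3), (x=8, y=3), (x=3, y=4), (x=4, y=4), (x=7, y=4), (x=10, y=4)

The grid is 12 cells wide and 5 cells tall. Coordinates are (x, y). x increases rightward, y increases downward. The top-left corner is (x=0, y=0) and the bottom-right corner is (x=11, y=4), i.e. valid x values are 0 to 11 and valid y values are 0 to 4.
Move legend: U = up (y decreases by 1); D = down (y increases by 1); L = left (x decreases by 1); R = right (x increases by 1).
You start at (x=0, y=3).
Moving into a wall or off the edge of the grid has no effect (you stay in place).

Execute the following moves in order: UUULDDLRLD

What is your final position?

Answer: Final position: (x=0, y=4)

Derivation:
Start: (x=0, y=3)
  [×3]U (up): blocked, stay at (x=0, y=3)
  L (left): blocked, stay at (x=0, y=3)
  D (down): (x=0, y=3) -> (x=0, y=4)
  D (down): blocked, stay at (x=0, y=4)
  L (left): blocked, stay at (x=0, y=4)
  R (right): (x=0, y=4) -> (x=1, y=4)
  L (left): (x=1, y=4) -> (x=0, y=4)
  D (down): blocked, stay at (x=0, y=4)
Final: (x=0, y=4)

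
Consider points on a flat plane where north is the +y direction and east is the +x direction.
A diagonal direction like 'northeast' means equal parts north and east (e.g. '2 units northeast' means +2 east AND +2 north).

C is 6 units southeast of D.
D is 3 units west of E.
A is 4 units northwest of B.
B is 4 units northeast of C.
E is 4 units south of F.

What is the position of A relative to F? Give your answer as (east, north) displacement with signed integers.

Place F at the origin (east=0, north=0).
  E is 4 units south of F: delta (east=+0, north=-4); E at (east=0, north=-4).
  D is 3 units west of E: delta (east=-3, north=+0); D at (east=-3, north=-4).
  C is 6 units southeast of D: delta (east=+6, north=-6); C at (east=3, north=-10).
  B is 4 units northeast of C: delta (east=+4, north=+4); B at (east=7, north=-6).
  A is 4 units northwest of B: delta (east=-4, north=+4); A at (east=3, north=-2).
Therefore A relative to F: (east=3, north=-2).

Answer: A is at (east=3, north=-2) relative to F.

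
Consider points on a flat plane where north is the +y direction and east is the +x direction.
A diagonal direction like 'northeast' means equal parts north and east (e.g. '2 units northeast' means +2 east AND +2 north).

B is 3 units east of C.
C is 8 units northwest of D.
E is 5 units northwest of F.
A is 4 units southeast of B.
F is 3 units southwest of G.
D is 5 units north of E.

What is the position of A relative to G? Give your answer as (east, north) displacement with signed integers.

Answer: A is at (east=-9, north=11) relative to G.

Derivation:
Place G at the origin (east=0, north=0).
  F is 3 units southwest of G: delta (east=-3, north=-3); F at (east=-3, north=-3).
  E is 5 units northwest of F: delta (east=-5, north=+5); E at (east=-8, north=2).
  D is 5 units north of E: delta (east=+0, north=+5); D at (east=-8, north=7).
  C is 8 units northwest of D: delta (east=-8, north=+8); C at (east=-16, north=15).
  B is 3 units east of C: delta (east=+3, north=+0); B at (east=-13, north=15).
  A is 4 units southeast of B: delta (east=+4, north=-4); A at (east=-9, north=11).
Therefore A relative to G: (east=-9, north=11).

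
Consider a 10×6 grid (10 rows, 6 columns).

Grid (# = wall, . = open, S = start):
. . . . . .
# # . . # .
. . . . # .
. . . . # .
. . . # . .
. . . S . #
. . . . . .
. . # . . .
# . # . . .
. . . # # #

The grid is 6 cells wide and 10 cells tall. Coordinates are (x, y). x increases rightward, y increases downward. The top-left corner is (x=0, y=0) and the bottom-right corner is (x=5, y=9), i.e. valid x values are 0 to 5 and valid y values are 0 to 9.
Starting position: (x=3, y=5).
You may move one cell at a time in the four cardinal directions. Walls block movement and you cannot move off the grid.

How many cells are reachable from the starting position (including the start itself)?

BFS flood-fill from (x=3, y=5):
  Distance 0: (x=3, y=5)
  Distance 1: (x=2, y=5), (x=4, y=5), (x=3, y=6)
  Distance 2: (x=2, y=4), (x=4, y=4), (x=1, y=5), (x=2, y=6), (x=4, y=6), (x=3, y=7)
  Distance 3: (x=2, y=3), (x=1, y=4), (x=5, y=4), (x=0, y=5), (x=1, y=6), (x=5, y=6), (x=4, y=7), (x=3, y=8)
  Distance 4: (x=2, y=2), (x=1, y=3), (x=3, y=3), (x=5, y=3), (x=0, y=4), (x=0, y=6), (x=1, y=7), (x=5, y=7), (x=4, y=8)
  Distance 5: (x=2, y=1), (x=1, y=2), (x=3, y=2), (x=5, y=2), (x=0, y=3), (x=0, y=7), (x=1, y=8), (x=5, y=8)
  Distance 6: (x=2, y=0), (x=3, y=1), (x=5, y=1), (x=0, y=2), (x=1, y=9)
  Distance 7: (x=1, y=0), (x=3, y=0), (x=5, y=0), (x=0, y=9), (x=2, y=9)
  Distance 8: (x=0, y=0), (x=4, y=0)
Total reachable: 47 (grid has 47 open cells total)

Answer: Reachable cells: 47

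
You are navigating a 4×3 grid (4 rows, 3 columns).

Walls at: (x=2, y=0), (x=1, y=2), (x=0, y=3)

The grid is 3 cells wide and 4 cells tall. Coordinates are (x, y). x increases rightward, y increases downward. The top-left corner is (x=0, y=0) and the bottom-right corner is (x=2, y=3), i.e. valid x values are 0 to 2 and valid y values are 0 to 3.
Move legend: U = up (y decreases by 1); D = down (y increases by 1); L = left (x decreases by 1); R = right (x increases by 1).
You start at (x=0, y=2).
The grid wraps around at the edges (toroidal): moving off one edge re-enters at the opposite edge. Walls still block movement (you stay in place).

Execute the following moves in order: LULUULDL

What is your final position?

Answer: Final position: (x=0, y=0)

Derivation:
Start: (x=0, y=2)
  L (left): (x=0, y=2) -> (x=2, y=2)
  U (up): (x=2, y=2) -> (x=2, y=1)
  L (left): (x=2, y=1) -> (x=1, y=1)
  U (up): (x=1, y=1) -> (x=1, y=0)
  U (up): (x=1, y=0) -> (x=1, y=3)
  L (left): blocked, stay at (x=1, y=3)
  D (down): (x=1, y=3) -> (x=1, y=0)
  L (left): (x=1, y=0) -> (x=0, y=0)
Final: (x=0, y=0)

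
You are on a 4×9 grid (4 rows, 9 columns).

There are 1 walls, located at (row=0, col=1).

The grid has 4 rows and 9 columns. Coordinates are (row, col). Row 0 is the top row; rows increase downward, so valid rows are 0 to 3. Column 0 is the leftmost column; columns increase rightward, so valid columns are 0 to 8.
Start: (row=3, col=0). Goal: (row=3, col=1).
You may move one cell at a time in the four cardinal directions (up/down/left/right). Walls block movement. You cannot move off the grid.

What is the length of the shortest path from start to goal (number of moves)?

BFS from (row=3, col=0) until reaching (row=3, col=1):
  Distance 0: (row=3, col=0)
  Distance 1: (row=2, col=0), (row=3, col=1)  <- goal reached here
One shortest path (1 moves): (row=3, col=0) -> (row=3, col=1)

Answer: Shortest path length: 1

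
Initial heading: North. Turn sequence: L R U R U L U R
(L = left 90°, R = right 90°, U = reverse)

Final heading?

Start: North
  L (left (90° counter-clockwise)) -> West
  R (right (90° clockwise)) -> North
  U (U-turn (180°)) -> South
  R (right (90° clockwise)) -> West
  U (U-turn (180°)) -> East
  L (left (90° counter-clockwise)) -> North
  U (U-turn (180°)) -> South
  R (right (90° clockwise)) -> West
Final: West

Answer: Final heading: West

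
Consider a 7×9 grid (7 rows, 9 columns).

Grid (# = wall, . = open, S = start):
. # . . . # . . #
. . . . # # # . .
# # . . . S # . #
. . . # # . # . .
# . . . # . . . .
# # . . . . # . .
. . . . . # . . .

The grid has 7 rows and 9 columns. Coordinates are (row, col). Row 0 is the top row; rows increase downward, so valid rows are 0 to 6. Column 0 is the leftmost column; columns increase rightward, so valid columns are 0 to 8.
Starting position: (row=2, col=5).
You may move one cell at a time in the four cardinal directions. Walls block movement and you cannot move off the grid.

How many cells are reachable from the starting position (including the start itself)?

Answer: Reachable cells: 44

Derivation:
BFS flood-fill from (row=2, col=5):
  Distance 0: (row=2, col=5)
  Distance 1: (row=2, col=4), (row=3, col=5)
  Distance 2: (row=2, col=3), (row=4, col=5)
  Distance 3: (row=1, col=3), (row=2, col=2), (row=4, col=6), (row=5, col=5)
  Distance 4: (row=0, col=3), (row=1, col=2), (row=3, col=2), (row=4, col=7), (row=5, col=4)
  Distance 5: (row=0, col=2), (row=0, col=4), (row=1, col=1), (row=3, col=1), (row=3, col=7), (row=4, col=2), (row=4, col=8), (row=5, col=3), (row=5, col=7), (row=6, col=4)
  Distance 6: (row=1, col=0), (row=2, col=7), (row=3, col=0), (row=3, col=8), (row=4, col=1), (row=4, col=3), (row=5, col=2), (row=5, col=8), (row=6, col=3), (row=6, col=7)
  Distance 7: (row=0, col=0), (row=1, col=7), (row=6, col=2), (row=6, col=6), (row=6, col=8)
  Distance 8: (row=0, col=7), (row=1, col=8), (row=6, col=1)
  Distance 9: (row=0, col=6), (row=6, col=0)
Total reachable: 44 (grid has 44 open cells total)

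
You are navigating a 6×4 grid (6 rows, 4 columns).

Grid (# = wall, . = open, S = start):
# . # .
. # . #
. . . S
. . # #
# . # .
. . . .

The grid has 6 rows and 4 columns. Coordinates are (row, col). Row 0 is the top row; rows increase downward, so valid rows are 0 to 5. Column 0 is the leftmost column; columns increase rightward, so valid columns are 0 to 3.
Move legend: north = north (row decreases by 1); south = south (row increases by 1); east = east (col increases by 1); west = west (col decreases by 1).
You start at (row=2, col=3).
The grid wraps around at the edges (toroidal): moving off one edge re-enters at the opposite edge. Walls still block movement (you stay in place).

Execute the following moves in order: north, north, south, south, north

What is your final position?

Start: (row=2, col=3)
  north (north): blocked, stay at (row=2, col=3)
  north (north): blocked, stay at (row=2, col=3)
  south (south): blocked, stay at (row=2, col=3)
  south (south): blocked, stay at (row=2, col=3)
  north (north): blocked, stay at (row=2, col=3)
Final: (row=2, col=3)

Answer: Final position: (row=2, col=3)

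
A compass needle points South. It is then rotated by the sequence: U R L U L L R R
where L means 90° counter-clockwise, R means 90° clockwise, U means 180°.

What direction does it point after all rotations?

Answer: Final heading: South

Derivation:
Start: South
  U (U-turn (180°)) -> North
  R (right (90° clockwise)) -> East
  L (left (90° counter-clockwise)) -> North
  U (U-turn (180°)) -> South
  L (left (90° counter-clockwise)) -> East
  L (left (90° counter-clockwise)) -> North
  R (right (90° clockwise)) -> East
  R (right (90° clockwise)) -> South
Final: South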